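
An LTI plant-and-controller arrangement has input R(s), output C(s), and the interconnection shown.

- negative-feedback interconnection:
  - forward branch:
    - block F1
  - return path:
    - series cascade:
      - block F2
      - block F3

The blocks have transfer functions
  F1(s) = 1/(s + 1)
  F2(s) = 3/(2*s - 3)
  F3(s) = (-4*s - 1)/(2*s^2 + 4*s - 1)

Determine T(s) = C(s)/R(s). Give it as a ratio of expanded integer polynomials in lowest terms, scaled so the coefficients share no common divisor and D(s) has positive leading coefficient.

1. cascade F2, F3, giving (-12*s - 3)/(4*s^3 + 2*s^2 - 14*s + 3)
2. collapse the loop (F1 forward, (F2*F3) return) - this is the overall T(s), already in the required normalized form

Final answer: (4*s^3 + 2*s^2 - 14*s + 3)/(4*s^4 + 6*s^3 - 12*s^2 - 23*s)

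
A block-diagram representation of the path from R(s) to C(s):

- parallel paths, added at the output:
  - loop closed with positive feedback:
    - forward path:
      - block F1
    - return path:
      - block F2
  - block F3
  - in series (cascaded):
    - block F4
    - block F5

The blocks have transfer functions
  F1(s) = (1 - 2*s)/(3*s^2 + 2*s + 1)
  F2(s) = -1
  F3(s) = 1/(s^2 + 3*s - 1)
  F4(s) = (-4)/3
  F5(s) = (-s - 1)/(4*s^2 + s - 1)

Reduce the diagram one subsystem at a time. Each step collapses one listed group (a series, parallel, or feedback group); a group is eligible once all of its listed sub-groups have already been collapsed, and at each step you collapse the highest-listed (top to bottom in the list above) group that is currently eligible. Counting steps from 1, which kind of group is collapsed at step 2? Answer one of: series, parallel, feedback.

Step 1. feedback reduction of F1, F2
Step 2. cascade F4, F5
Step 3. add [F1/(1-F1*F2)], F3, (F4*F5) (parallel)
Step 2 collapses a series group.

Answer: series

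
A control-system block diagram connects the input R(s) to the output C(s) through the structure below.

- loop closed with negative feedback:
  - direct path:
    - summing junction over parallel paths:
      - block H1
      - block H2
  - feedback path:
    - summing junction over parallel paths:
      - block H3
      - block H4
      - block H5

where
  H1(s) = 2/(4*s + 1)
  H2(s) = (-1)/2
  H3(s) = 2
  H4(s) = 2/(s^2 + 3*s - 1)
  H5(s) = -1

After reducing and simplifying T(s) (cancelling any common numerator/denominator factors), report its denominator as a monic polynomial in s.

Reducing step by step:

Step 1 - combine H1, H2 in parallel = (3 - 4*s)/(8*s + 2)
Step 2 - add H3, H4, H5 (parallel) = (s^2 + 3*s + 1)/(s^2 + 3*s - 1)
Step 3 - close the feedback loop around (H1+H2), (H3+H4+H5) = (-4*s^3 - 9*s^2 + 13*s - 3)/(4*s^3 + 17*s^2 + 3*s + 1)
That last expression is T(s), already simplified. Scaling its denominator by 1/4 (the reciprocal of the leading coefficient) yields the monic denominator.

Answer: s^3 + 17*s^2/4 + 3*s/4 + 1/4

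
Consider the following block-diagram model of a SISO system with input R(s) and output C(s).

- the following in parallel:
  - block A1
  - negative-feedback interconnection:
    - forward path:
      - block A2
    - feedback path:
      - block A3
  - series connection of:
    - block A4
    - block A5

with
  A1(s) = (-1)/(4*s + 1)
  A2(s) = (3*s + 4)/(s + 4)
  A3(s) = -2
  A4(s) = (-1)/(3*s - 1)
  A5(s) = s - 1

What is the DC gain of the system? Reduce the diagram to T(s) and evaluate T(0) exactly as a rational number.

Reducing step by step:

Step 1. feedback reduction of A2, A3; result (-3*s - 4)/(5*s + 4)
Step 2. reduce the series chain A4, A5; result (1 - s)/(3*s - 1)
Step 3. add A1, [A2/(1+A2*A3)], (A4*A5) (parallel); result (-56*s^3 - 61*s^2 + 17*s + 12)/(60*s^3 + 43*s^2 - 9*s - 4)
That last expression is T(s); at s = 0 only the constant terms survive, so T(0) = 12/(-4) = -3.

Answer: -3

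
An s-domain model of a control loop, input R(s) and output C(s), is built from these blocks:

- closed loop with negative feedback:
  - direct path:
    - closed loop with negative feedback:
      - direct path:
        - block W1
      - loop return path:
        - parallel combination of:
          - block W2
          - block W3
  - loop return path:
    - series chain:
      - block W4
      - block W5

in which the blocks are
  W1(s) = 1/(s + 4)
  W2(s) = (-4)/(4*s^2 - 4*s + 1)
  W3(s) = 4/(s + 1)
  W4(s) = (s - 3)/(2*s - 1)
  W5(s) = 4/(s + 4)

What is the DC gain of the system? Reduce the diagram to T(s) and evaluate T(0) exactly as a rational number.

1. combine W2, W3 in parallel = (16*s^2 - 20*s)/(4*s^3 - 3*s + 1)
2. collapse the loop (W1 forward, (W2+W3) return) = (4*s^3 - 3*s + 1)/(4*s^4 + 16*s^3 + 13*s^2 - 31*s + 4)
3. cascade W4, W5 = (4*s - 12)/(2*s^2 + 7*s - 4)
4. feedback reduction of [W1/(1+W1*(W2+W3))], (W4*W5) = (4*s^4 + 16*s^3 - 3*s^2 - 11*s + 4)/(4*s^5 + 32*s^4 + 85*s^3 + s^2 - 136*s + 28)
DC gain: substitute s = 0 into T(s) from step 4: T(0) = 4/28 = 1/7.

Therefore the answer is 1/7.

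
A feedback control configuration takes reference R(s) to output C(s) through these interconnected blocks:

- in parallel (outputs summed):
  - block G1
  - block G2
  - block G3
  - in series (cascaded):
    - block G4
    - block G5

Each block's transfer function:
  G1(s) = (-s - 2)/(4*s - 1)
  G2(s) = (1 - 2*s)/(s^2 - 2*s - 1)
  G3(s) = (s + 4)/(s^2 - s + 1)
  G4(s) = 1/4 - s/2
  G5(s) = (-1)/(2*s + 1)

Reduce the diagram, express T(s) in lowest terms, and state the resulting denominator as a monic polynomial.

Step 1: combine G4, G5 in series -> (2*s - 1)/(8*s + 4)
Step 2: add G1, G2, G3, (G4*G5) (parallel) -> (-58*s^5 + 223*s^4 - 371*s^3 - 200*s^2 + 57*s + 19)/(32*s^6 - 88*s^5 + 36*s^4 - 4*s^3 - 48*s^2 - 4*s + 4)
Step 2 gives the fully reduced T(s), with no common factor left to cancel. The denominator's leading coefficient is 32, so divide each of its coefficients by 32 to get the monic form.

Therefore the answer is s^6 - 11*s^5/4 + 9*s^4/8 - s^3/8 - 3*s^2/2 - s/8 + 1/8.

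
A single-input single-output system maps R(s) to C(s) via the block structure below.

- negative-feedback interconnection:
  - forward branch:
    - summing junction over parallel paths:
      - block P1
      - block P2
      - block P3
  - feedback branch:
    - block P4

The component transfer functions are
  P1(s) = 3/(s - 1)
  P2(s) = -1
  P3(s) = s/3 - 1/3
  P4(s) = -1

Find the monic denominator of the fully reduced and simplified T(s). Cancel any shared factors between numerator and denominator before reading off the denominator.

The answer is s^2 - 8*s + 16.

Reasoning:
(1) combine P1, P2, P3 in parallel, giving (s^2 - 5*s + 13)/(3*s - 3)
(2) close the feedback loop around (P1+P2+P3), P4, giving (-s^2 + 5*s - 13)/(s^2 - 8*s + 16)
Step 2 gives the fully reduced T(s), with no common factor left to cancel. The denominator is already monic (leading coefficient 1).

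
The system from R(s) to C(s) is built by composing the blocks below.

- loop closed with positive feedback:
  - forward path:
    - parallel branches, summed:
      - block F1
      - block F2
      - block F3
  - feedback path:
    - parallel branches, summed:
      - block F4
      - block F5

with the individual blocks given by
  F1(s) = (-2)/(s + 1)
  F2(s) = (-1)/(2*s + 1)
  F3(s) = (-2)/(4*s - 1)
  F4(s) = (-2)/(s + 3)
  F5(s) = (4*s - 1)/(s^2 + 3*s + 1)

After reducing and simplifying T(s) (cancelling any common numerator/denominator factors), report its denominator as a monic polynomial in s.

Answer: s^6 + 29*s^5/4 + 189*s^4/8 + 275*s^3/8 - 23*s^2/8 - 77*s/8 + 1/4

Working:
(1) sum the parallel branches F1, F2, F3 = (-24*s^2 - 13*s + 1)/(8*s^3 + 10*s^2 + s - 1)
(2) parallel reduction of F4, F5 = (2*s^2 + 5*s - 5)/(s^3 + 6*s^2 + 10*s + 3)
(3) collapse the loop ((F1+F2+F3) forward, (F4+F5) return) = (-24*s^5 - 157*s^4 - 317*s^3 - 196*s^2 - 29*s + 3)/(8*s^6 + 58*s^5 + 189*s^4 + 275*s^3 - 23*s^2 - 77*s + 2)
T(s) is the step-3 result (common factors already cancelled). Leading coefficient of the denominator: 8. Divide through by 8 for the monic polynomial.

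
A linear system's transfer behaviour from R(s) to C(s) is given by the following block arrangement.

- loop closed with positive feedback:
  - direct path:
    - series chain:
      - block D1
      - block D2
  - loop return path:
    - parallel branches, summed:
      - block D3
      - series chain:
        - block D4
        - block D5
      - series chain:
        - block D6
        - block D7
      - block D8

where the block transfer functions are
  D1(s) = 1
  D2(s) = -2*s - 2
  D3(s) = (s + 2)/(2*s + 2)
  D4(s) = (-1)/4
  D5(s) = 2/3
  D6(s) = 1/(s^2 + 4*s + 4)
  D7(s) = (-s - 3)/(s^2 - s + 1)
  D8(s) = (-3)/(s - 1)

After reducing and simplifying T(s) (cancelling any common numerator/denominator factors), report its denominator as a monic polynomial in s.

Step 1: multiply D1, D2 (series) -> -2*s - 2
Step 2: combine D4, D5 in series -> (-1)/6
Step 3: series reduction of D6, D7 -> (-s - 3)/(s^4 + 3*s^3 + s^2 + 4)
Step 4: reduce the parallel group D3, (D4*D5), (D6*D7), D8 -> (2*s^6 - 9*s^5 - 66*s^4 - 90*s^3 - 33*s^2 - 54*s - 74)/(6*s^6 + 18*s^5 - 18*s^3 + 18*s^2 - 24)
Step 5: close the feedback loop around (D1*D2), (D3+(D4*D5)+(D6*D7)+D8) -> (-3*s^6 - 9*s^5 + 9*s^3 - 9*s^2 + 12)/(s^6 - 3*s^5 - 30*s^4 - 48*s^3 - 18*s^2 - 21*s - 43)
T(s) is the step-5 result (common factors already cancelled). Leading coefficient of the denominator: 1, so no rescaling is needed.

Therefore the answer is s^6 - 3*s^5 - 30*s^4 - 48*s^3 - 18*s^2 - 21*s - 43.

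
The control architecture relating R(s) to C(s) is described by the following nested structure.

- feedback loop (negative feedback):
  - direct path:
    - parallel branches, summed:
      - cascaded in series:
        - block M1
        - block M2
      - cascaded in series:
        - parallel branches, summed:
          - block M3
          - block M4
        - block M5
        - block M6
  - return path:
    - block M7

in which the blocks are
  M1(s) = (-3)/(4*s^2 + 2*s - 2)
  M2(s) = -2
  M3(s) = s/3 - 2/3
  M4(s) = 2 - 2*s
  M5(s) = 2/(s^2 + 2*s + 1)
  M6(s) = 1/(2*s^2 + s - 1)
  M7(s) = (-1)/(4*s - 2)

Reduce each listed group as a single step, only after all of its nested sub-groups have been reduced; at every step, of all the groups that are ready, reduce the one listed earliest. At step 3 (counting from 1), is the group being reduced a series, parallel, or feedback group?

The answer is series.

Reasoning:
[1] cascade M1, M2
[2] sum the parallel branches M3, M4
[3] reduce the series chain (M3+M4), M5, M6
[4] sum the parallel branches (M1*M2), ((M3+M4)*M5*M6)
[5] collapse the loop (((M1*M2)+((M3+M4)*M5*M6)) forward, M7 return)
Step 3 collapses a series group.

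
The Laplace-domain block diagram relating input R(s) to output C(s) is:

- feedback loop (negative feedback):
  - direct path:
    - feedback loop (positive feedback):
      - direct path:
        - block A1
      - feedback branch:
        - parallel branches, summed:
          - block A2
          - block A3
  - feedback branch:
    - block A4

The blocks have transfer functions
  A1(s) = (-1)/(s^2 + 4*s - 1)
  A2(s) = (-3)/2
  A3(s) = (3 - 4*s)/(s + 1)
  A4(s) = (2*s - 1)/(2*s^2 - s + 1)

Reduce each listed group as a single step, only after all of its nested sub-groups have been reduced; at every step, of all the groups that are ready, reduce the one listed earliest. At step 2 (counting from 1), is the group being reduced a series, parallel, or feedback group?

1. reduce the parallel group A2, A3
2. collapse the loop (A1 forward, (A2+A3) return)
3. reduce the feedback loop with forward [A1/(1-A1*(A2+A3))] and return A4
Step 2: feedback.

Answer: feedback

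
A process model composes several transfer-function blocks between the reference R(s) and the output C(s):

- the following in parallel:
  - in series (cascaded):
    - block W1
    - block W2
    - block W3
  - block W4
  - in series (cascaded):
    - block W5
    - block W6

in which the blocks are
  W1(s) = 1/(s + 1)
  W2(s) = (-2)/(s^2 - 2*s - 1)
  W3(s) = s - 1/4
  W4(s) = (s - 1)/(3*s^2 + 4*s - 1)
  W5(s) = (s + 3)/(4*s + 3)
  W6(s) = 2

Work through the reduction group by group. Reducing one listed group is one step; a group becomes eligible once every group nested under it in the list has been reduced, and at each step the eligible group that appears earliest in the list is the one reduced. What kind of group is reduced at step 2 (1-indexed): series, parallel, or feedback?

Reducing step by step:

(1) series reduction of W1, W2, W3
(2) cascade W5, W6
(3) sum the parallel branches (W1*W2*W3), W4, (W5*W6)
Step 2: series.

Answer: series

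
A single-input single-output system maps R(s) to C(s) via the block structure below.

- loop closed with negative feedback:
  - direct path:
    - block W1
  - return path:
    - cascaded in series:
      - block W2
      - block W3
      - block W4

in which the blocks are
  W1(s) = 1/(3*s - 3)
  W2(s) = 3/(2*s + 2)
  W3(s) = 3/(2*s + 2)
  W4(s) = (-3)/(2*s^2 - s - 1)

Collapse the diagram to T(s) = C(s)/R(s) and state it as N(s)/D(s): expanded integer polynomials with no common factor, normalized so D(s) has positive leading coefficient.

1. cascade W2, W3, W4; result (-27)/(8*s^4 + 12*s^3 - 4*s^2 - 12*s - 4)
2. close the feedback loop around W1, (W2*W3*W4) - this is the overall T(s), already in the required normalized form

Final answer: (8*s^4 + 12*s^3 - 4*s^2 - 12*s - 4)/(24*s^5 + 12*s^4 - 48*s^3 - 24*s^2 + 24*s - 15)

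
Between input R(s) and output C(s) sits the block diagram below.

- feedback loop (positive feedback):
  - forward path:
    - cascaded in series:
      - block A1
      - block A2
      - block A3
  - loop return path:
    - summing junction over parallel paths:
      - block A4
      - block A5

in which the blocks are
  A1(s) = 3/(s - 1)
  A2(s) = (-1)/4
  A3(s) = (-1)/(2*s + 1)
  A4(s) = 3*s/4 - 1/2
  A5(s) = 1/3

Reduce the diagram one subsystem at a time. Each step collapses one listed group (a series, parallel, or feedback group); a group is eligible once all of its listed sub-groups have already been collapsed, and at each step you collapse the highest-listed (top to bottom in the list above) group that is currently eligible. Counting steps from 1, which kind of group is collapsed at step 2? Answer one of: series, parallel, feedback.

Answer: parallel

Working:
Step 1. combine A1, A2, A3 in series
Step 2. add A4, A5 (parallel)
Step 3. close the feedback loop around (A1*A2*A3), (A4+A5)
At step 2 the group reduced is parallel.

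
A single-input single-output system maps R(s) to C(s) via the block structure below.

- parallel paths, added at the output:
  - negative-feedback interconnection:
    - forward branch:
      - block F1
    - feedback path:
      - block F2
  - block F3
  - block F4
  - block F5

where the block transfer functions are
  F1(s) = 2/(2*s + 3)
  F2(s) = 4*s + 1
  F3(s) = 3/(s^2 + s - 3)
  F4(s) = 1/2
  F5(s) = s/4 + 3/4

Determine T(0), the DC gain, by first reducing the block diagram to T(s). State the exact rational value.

Answer: 13/20

Working:
Step 1: close the feedback loop around F1, F2 -> 2/(10*s + 5)
Step 2: reduce the parallel group [F1/(1+F1*F2)], F3, F4, F5 -> (10*s^4 + 65*s^3 + 58*s^2 - 12*s - 39)/(40*s^3 + 60*s^2 - 100*s - 60)
The step-2 result is T(s). Setting s = 0: T(0) = -39/(-60) = 13/20.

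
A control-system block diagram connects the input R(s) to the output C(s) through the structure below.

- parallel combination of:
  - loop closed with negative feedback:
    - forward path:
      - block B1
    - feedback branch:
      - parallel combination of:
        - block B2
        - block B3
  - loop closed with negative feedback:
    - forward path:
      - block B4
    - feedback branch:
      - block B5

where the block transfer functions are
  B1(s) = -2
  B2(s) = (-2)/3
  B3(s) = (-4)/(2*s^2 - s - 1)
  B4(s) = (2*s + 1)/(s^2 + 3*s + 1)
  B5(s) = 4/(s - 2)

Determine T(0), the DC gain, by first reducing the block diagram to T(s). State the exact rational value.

The answer is -11/17.

Reasoning:
(1) add B2, B3 (parallel) = (-4*s^2 + 2*s - 10)/(6*s^2 - 3*s - 3)
(2) reduce the feedback loop with forward B1 and return (B2+B3) = (-12*s^2 + 6*s + 6)/(14*s^2 - 7*s + 17)
(3) reduce the feedback loop with forward B4 and return B5 = (2*s^2 - 3*s - 2)/(s^3 + s^2 + 3*s + 2)
(4) sum the parallel branches [B1/(1+B1*(B2+B3))], [B4/(1+B4*B5)] = (-12*s^5 + 22*s^4 - 80*s^3 + 27*s^2 - 7*s - 22)/(14*s^5 + 7*s^4 + 52*s^3 + 24*s^2 + 37*s + 34)
The step-4 result is T(s). Setting s = 0: T(0) = -22/34 = -11/17.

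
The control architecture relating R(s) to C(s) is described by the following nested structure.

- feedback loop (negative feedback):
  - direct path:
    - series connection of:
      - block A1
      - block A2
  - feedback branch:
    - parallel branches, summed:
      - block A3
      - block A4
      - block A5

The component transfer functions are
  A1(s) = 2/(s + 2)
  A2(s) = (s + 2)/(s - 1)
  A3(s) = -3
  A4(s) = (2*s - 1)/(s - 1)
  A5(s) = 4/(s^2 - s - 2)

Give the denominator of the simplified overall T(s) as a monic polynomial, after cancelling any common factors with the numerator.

Step 1: cascade A1, A2 = 2/(s - 1)
Step 2: sum the parallel branches A3, A4, A5 = (-s^3 + 3*s^2 + 4*s - 8)/(s^3 - 2*s^2 - s + 2)
Step 3: close the feedback loop around (A1*A2), (A3+A4+A5) = (2*s^3 - 4*s^2 - 2*s + 4)/(s^4 - 5*s^3 + 7*s^2 + 11*s - 18)
That last expression is T(s), already simplified, and its denominator is already monic.

Answer: s^4 - 5*s^3 + 7*s^2 + 11*s - 18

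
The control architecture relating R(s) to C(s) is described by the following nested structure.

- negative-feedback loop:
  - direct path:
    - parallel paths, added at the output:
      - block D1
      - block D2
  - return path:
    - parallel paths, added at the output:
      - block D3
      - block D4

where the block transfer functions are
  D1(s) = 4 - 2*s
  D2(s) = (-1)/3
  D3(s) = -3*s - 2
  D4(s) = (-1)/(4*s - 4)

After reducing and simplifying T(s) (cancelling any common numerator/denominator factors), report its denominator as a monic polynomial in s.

1. sum the parallel branches D1, D2 -> 11/3 - 2*s
2. add D3, D4 (parallel) -> (-12*s^2 + 4*s + 7)/(4*s - 4)
3. close the feedback loop around (D1+D2), (D3+D4) -> (-24*s^2 + 68*s - 44)/(72*s^3 - 156*s^2 + 14*s + 65)
The result of step 3 is T(s) in lowest terms. Its denominator has leading coefficient 72; dividing the denominator through by 72 makes it monic.

Hence the answer: s^3 - 13*s^2/6 + 7*s/36 + 65/72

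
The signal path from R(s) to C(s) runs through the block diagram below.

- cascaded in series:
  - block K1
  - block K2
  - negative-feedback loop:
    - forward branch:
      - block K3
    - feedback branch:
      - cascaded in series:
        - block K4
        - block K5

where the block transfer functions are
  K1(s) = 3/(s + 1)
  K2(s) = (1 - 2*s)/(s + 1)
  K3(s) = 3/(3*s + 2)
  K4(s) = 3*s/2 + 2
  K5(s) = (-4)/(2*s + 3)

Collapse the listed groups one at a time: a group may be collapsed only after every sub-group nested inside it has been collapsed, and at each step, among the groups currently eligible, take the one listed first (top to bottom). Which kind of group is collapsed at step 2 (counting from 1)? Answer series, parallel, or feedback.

The answer is feedback.

Reasoning:
1. series reduction of K4, K5
2. reduce the feedback loop with forward K3 and return (K4*K5)
3. combine K1, K2, [K3/(1+K3*(K4*K5))] in series
Step 2 collapses a feedback group.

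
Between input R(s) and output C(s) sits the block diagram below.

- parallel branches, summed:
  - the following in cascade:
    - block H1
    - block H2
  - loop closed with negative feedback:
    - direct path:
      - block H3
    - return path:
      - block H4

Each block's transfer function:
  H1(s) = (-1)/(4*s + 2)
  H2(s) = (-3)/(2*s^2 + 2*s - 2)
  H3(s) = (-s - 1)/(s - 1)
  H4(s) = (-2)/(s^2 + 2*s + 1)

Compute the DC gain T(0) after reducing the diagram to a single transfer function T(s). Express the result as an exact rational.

(1) combine H1, H2 in series = 3/(8*s^3 + 12*s^2 - 4*s - 4)
(2) collapse the loop (H3 forward, H4 return) = (-s^2 - 2*s - 1)/(s^2 + 1)
(3) combine (H1*H2), [H3/(1+H3*H4)] in parallel = (-8*s^5 - 28*s^4 - 28*s^3 + 3*s^2 + 12*s + 7)/(8*s^5 + 12*s^4 + 4*s^3 + 8*s^2 - 4*s - 4)
That last expression is T(s); at s = 0 only the constant terms survive, so T(0) = 7/(-4) = -7/4.

Final answer: -7/4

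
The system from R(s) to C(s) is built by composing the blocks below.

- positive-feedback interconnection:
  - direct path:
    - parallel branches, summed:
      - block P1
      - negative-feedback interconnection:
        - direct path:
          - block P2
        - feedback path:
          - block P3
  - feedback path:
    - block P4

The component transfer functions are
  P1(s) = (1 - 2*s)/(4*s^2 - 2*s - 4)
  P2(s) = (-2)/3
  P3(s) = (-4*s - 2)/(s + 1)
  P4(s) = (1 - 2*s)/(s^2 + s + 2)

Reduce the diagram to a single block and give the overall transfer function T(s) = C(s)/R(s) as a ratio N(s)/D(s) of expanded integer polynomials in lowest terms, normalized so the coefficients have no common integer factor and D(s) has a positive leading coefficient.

(1) collapse the loop (P2 forward, P3 return) = (-2*s - 2)/(11*s + 7)
(2) combine P1, [P2/(1+P2*P3)] in parallel = (-8*s^3 - 26*s^2 + 9*s + 15)/(44*s^3 + 6*s^2 - 58*s - 28)
(3) apply the feedback formula to (P1+[P2/(1+P2*P3)]), P4: this yields T(s), and no further normalization is needed

Therefore the answer is (-8*s^5 - 34*s^4 - 33*s^3 - 28*s^2 + 33*s + 30)/(44*s^5 + 34*s^4 - 8*s^3 - 30*s^2 - 123*s - 71).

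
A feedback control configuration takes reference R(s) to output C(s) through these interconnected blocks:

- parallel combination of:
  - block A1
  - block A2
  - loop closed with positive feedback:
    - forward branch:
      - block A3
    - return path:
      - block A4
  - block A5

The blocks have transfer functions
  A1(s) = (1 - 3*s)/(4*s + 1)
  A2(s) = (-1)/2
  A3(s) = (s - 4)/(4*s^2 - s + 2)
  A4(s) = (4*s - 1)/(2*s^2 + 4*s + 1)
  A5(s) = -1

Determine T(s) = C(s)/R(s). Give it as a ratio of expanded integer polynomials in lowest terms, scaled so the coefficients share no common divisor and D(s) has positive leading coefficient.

1. feedback reduction of A3, A4, giving (2*s^3 - 4*s^2 - 15*s - 4)/(8*s^4 + 14*s^3 + 24*s - 2)
2. combine A1, A2, [A3/(1-A3*A4)], A5 in parallel, which is the overall transfer function T(s) = C(s)/R(s) in lowest terms

Answer: (-72*s^5 - 122*s^4 - 21*s^3 - 280*s^2 - 25*s - 3)/(32*s^5 + 64*s^4 + 14*s^3 + 96*s^2 + 16*s - 2)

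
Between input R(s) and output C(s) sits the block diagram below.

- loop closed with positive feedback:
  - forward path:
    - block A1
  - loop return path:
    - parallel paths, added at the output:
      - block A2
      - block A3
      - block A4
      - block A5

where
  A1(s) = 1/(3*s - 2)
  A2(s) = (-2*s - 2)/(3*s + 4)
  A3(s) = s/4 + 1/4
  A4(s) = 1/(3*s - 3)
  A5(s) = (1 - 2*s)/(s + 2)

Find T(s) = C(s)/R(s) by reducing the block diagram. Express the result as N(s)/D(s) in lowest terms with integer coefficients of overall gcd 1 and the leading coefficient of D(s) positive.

1. combine A2, A3, A4, A5 in parallel: (9*s^4 - 66*s^3 - 9*s^2 + 142*s + 8)/(36*s^3 + 84*s^2 - 24*s - 96)
2. close the feedback loop around A1, (A2+A3+A4+A5); the result is T(s) itself (integer coefficients, no common factor, positive leading denominator coefficient)

Therefore the answer is (36*s^3 + 84*s^2 - 24*s - 96)/(99*s^4 + 246*s^3 - 231*s^2 - 382*s + 184).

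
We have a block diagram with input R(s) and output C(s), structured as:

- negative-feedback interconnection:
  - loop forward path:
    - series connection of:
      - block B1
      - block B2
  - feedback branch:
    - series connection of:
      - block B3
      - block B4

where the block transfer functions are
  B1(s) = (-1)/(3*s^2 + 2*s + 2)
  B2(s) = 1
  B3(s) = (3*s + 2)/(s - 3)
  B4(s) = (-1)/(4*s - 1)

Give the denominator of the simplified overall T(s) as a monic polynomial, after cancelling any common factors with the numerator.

[1] multiply B1, B2 (series): (-1)/(3*s^2 + 2*s + 2)
[2] multiply B3, B4 (series): (-3*s - 2)/(4*s^2 - 13*s + 3)
[3] collapse the loop ((B1*B2) forward, (B3*B4) return): (-4*s^2 + 13*s - 3)/(12*s^4 - 31*s^3 - 9*s^2 - 17*s + 8)
That last expression is T(s), already simplified. Scaling its denominator by 1/12 (the reciprocal of the leading coefficient) yields the monic denominator.

Answer: s^4 - 31*s^3/12 - 3*s^2/4 - 17*s/12 + 2/3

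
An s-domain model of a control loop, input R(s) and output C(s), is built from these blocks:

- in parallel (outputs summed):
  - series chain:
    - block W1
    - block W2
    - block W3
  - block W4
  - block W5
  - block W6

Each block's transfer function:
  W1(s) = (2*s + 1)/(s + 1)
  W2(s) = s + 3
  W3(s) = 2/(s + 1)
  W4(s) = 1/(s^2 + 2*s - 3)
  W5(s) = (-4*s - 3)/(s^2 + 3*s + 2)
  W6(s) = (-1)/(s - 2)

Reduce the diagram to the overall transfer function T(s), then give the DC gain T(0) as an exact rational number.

(1) multiply W1, W2, W3 (series) = (4*s^2 + 14*s + 6)/(s^2 + 2*s + 1)
(2) parallel reduction of (W1*W2*W3), W4, W5, W6 = (4*s^6 + 17*s^5 - 6*s^4 - 101*s^3 - 84*s^2 + 102*s + 56)/(s^6 + 4*s^5 - 2*s^4 - 20*s^3 - 11*s^2 + 16*s + 12)
That last expression is T(s); at s = 0 only the constant terms survive, so T(0) = 56/12 = 14/3.

Answer: 14/3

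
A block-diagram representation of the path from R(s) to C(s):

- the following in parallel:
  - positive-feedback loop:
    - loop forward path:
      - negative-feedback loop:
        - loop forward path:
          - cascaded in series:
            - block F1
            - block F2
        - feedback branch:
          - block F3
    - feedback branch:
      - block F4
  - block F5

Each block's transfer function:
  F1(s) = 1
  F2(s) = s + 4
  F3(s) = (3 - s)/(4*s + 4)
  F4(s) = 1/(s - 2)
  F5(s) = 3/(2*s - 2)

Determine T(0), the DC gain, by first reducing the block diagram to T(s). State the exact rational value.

Answer: -5/6

Working:
Step 1. combine F1, F2 in series -> s + 4
Step 2. collapse the loop ((F1*F2) forward, F3 return) -> (-4*s^2 - 20*s - 16)/(s^2 - 3*s - 16)
Step 3. close the feedback loop around [(F1*F2)/(1+(F1*F2)*F3)], F4 -> (-4*s^3 - 12*s^2 + 24*s + 32)/(s^3 - s^2 + 10*s + 48)
Step 4. reduce the parallel group [[(F1*F2)/(1+(F1*F2)*F3)]/(1-[(F1*F2)/(1+(F1*F2)*F3)]*F4)], F5 -> (-8*s^4 - 13*s^3 + 69*s^2 + 46*s + 80)/(2*s^4 - 4*s^3 + 22*s^2 + 76*s - 96)
The step-4 result is T(s). Setting s = 0: T(0) = 80/(-96) = -5/6.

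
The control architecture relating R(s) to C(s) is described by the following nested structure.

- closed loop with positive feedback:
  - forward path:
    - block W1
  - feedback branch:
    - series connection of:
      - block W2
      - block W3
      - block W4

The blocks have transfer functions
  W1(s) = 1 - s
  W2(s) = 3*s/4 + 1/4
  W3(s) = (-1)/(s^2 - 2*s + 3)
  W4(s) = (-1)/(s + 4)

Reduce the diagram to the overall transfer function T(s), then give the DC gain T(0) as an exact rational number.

Reducing step by step:

(1) multiply W2, W3, W4 (series) -> (3*s + 1)/(4*s^3 + 8*s^2 - 20*s + 48)
(2) feedback reduction of W1, (W2*W3*W4) -> (-4*s^4 - 4*s^3 + 28*s^2 - 68*s + 48)/(4*s^3 + 11*s^2 - 22*s + 47)
That last expression is T(s); at s = 0 only the constant terms survive, so T(0) = 48/47.

Answer: 48/47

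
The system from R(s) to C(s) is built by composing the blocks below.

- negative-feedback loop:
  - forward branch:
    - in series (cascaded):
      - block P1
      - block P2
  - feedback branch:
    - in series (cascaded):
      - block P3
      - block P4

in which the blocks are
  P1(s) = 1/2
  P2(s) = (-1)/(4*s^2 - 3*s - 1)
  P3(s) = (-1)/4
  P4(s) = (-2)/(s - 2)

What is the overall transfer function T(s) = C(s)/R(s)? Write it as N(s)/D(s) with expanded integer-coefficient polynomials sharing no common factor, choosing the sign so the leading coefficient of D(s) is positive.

Answer: (4 - 2*s)/(16*s^3 - 44*s^2 + 20*s + 7)

Working:
[1] reduce the series chain P1, P2; result (-1)/(8*s^2 - 6*s - 2)
[2] reduce the series chain P3, P4; result 1/(2*s - 4)
[3] reduce the feedback loop with forward (P1*P2) and return (P3*P4), giving the overall T(s)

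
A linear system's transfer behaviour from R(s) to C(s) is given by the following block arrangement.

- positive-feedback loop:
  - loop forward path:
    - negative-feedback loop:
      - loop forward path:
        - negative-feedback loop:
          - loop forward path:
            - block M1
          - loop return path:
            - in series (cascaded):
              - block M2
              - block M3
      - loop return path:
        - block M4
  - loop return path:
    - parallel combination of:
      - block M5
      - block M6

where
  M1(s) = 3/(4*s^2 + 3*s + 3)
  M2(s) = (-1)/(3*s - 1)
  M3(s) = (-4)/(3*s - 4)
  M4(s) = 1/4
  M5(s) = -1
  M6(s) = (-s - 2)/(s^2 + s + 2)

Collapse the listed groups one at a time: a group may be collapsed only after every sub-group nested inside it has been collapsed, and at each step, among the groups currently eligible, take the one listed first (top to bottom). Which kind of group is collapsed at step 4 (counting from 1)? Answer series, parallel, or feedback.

[1] multiply M2, M3 (series)
[2] collapse the loop (M1 forward, (M2*M3) return)
[3] close the feedback loop around [M1/(1+M1*(M2*M3))], M4
[4] parallel reduction of M5, M6
[5] apply the feedback formula to [[M1/(1+M1*(M2*M3))]/(1+[M1/(1+M1*(M2*M3))]*M4)], (M5+M6)
So the answer for step 4 is parallel.

Therefore the answer is parallel.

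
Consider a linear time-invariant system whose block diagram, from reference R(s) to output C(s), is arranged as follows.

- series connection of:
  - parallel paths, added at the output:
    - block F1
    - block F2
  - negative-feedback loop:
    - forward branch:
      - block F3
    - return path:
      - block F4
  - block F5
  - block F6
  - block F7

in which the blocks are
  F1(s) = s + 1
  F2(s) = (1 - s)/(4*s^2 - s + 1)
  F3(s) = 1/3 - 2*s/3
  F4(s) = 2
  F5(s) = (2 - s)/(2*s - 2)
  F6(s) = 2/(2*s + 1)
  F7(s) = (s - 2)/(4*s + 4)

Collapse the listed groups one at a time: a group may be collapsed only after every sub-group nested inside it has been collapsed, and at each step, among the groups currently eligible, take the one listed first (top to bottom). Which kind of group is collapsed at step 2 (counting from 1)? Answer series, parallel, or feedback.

[1] sum the parallel branches F1, F2
[2] close the feedback loop around F3, F4
[3] multiply (F1+F2), [F3/(1+F3*F4)], F5, F6, F7 (series)
So the answer for step 2 is feedback.

Hence the answer: feedback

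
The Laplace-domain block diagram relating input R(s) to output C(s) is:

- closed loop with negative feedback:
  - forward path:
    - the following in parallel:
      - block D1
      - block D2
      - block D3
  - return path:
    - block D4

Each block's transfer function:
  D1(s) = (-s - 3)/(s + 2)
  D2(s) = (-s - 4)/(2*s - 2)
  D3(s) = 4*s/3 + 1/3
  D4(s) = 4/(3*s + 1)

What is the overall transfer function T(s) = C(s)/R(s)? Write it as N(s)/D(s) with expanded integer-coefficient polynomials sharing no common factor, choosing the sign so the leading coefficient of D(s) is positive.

First reduce the diagram to T(s).

Step 1 - sum the parallel branches D1, D2, D3: (8*s^3 + s^2 - 44*s - 10)/(6*s^2 + 6*s - 12)
Step 2 - reduce the feedback loop with forward (D1+D2+D3) and return D4, which is the overall transfer function T(s) = C(s)/R(s) in lowest terms

Answer: (24*s^4 + 11*s^3 - 131*s^2 - 74*s - 10)/(50*s^3 + 28*s^2 - 206*s - 52)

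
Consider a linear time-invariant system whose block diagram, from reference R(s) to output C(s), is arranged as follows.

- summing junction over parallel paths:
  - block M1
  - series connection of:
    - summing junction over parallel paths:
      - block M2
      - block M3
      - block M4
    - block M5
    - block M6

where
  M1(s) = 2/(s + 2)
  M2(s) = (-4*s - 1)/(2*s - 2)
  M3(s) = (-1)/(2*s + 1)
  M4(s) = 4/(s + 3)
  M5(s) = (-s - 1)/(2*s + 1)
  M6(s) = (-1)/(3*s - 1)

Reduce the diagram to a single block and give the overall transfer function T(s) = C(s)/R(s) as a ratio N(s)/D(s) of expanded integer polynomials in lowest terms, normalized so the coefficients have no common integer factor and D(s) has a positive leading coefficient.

Reducing step by step:

Step 1: combine M2, M3, M4 in parallel, giving (-8*s^3 - 16*s^2 - 31*s - 5)/(4*s^3 + 10*s^2 - 8*s - 6)
Step 2: combine (M2+M3+M4), M5, M6 in series, giving (-8*s^4 - 24*s^3 - 47*s^2 - 36*s - 5)/(24*s^5 + 64*s^4 - 42*s^3 - 54*s^2 + 2*s + 6)
Step 3: sum the parallel branches M1, ((M2+M3+M4)*M5*M6): this yields T(s), and no further normalization is needed

Answer: (40*s^5 + 88*s^4 - 179*s^3 - 238*s^2 - 73*s + 2)/(24*s^6 + 112*s^5 + 86*s^4 - 138*s^3 - 106*s^2 + 10*s + 12)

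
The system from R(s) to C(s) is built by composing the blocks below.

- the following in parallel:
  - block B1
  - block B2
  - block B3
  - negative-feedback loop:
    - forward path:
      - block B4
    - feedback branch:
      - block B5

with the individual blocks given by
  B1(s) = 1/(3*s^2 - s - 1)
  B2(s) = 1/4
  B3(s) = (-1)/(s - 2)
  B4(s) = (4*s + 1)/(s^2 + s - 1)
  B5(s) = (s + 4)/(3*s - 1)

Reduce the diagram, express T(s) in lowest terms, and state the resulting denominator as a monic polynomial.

Step 1. reduce the feedback loop with forward B4 and return B5; result (12*s^2 - s - 1)/(3*s^3 + 6*s^2 + 13*s + 5)
Step 2. parallel reduction of B1, B2, B3, [B4/(1+B4*B5)]; result (9*s^6 + 105*s^5 - 396*s^4 - 120*s^3 + 130*s^2 + 7*s - 18)/(36*s^6 - 12*s^5 - 256*s^3 - 40*s^2 + 124*s + 40)
Step 2 gives the fully reduced T(s), with no common factor left to cancel. The denominator's leading coefficient is 36, so divide each of its coefficients by 36 to get the monic form.

Therefore the answer is s^6 - s^5/3 - 64*s^3/9 - 10*s^2/9 + 31*s/9 + 10/9.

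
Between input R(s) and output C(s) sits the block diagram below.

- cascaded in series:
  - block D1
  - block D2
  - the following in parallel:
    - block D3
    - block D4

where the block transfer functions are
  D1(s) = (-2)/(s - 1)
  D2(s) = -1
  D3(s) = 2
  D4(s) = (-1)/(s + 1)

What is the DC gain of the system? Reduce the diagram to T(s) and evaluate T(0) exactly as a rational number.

First reduce the diagram to T(s).

Step 1: sum the parallel branches D3, D4 = (2*s + 1)/(s + 1)
Step 2: multiply D1, D2, (D3+D4) (series) = (4*s + 2)/(s^2 - 1)
Step 2 gives the overall T(s). Then T(0) = 2/(-1) = -2.

Answer: -2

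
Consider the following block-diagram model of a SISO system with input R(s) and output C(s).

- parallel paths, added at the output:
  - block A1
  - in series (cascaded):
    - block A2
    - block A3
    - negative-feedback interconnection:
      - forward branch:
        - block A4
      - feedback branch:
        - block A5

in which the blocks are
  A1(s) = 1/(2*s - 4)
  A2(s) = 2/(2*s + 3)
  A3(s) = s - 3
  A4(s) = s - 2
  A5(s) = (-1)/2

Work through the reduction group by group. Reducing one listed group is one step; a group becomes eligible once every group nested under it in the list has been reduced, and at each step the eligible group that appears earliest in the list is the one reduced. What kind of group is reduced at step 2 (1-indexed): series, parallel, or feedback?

(1) reduce the feedback loop with forward A4 and return A5
(2) series reduction of A2, A3, [A4/(1+A4*A5)]
(3) reduce the parallel group A1, (A2*A3*[A4/(1+A4*A5)])
Step 2: series.

Hence the answer: series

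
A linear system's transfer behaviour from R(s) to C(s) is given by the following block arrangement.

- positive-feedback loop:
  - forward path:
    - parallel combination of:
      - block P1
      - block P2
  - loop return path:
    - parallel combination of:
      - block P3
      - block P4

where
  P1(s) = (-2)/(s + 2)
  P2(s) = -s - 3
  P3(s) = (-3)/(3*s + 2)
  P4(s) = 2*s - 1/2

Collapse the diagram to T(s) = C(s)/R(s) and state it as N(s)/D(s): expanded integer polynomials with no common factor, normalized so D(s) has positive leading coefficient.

1. sum the parallel branches P1, P2 = (-s^2 - 5*s - 8)/(s + 2)
2. sum the parallel branches P3, P4 = (12*s^2 + 5*s - 8)/(6*s + 4)
3. close the feedback loop around (P1+P2), (P3+P4) - this is the overall T(s), already in the required normalized form

Answer: (-6*s^3 - 34*s^2 - 68*s - 32)/(12*s^4 + 65*s^3 + 119*s^2 + 16*s - 56)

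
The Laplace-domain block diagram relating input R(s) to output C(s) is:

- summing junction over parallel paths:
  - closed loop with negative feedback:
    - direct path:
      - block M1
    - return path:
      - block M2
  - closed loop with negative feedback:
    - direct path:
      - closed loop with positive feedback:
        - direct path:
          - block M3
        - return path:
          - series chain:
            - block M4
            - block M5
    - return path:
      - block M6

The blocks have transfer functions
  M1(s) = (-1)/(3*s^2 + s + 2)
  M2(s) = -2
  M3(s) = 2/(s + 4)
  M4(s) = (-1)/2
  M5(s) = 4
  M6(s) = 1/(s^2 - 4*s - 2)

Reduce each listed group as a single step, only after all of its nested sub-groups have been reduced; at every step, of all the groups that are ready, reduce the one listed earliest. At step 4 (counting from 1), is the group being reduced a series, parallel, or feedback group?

(1) apply the feedback formula to M1, M2
(2) multiply M4, M5 (series)
(3) collapse the loop (M3 forward, (M4*M5) return)
(4) feedback reduction of [M3/(1-M3*(M4*M5))], M6
(5) add [M1/(1+M1*M2)], [[M3/(1-M3*(M4*M5))]/(1+[M3/(1-M3*(M4*M5))]*M6)] (parallel)
At step 4 the group reduced is feedback.

Final answer: feedback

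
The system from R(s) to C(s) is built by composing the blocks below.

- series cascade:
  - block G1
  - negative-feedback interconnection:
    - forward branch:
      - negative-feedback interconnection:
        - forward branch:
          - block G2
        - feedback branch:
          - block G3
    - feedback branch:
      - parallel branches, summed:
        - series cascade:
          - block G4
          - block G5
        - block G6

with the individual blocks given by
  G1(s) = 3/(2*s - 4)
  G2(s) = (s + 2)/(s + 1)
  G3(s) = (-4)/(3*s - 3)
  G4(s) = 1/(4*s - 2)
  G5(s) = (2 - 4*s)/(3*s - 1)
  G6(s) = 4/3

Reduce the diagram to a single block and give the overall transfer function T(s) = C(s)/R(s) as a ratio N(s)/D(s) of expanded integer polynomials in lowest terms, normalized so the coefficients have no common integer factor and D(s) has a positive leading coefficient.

1. collapse the loop (G2 forward, G3 return): (3*s^2 + 3*s - 6)/(3*s^2 - 4*s - 11)
2. multiply G4, G5 (series): (-1)/(3*s - 1)
3. add (G4*G5), G6 (parallel): (12*s - 7)/(9*s - 3)
4. apply the feedback formula to [G2/(1+G2*G3)], ((G4*G5)+G6): (9*s^3 + 6*s^2 - 21*s + 6)/(21*s^3 - 10*s^2 - 60*s + 25)
5. reduce the series chain G1, [[G2/(1+G2*G3)]/(1+[G2/(1+G2*G3)]*((G4*G5)+G6))]; the result is T(s) itself (integer coefficients, no common factor, positive leading denominator coefficient)

Therefore the answer is (27*s^3 + 18*s^2 - 63*s + 18)/(42*s^4 - 104*s^3 - 80*s^2 + 290*s - 100).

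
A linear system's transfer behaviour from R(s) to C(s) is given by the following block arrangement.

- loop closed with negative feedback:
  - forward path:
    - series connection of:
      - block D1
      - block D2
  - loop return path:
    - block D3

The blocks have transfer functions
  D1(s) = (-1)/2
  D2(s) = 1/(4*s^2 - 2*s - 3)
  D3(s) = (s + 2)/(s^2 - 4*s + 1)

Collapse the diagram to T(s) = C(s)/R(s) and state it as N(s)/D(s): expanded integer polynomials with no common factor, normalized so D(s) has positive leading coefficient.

Step 1 - combine D1, D2 in series; result (-1)/(8*s^2 - 4*s - 6)
Step 2 - feedback reduction of (D1*D2), D3 - this is the overall T(s), already in the required normalized form

Final answer: (-s^2 + 4*s - 1)/(8*s^4 - 36*s^3 + 18*s^2 + 19*s - 8)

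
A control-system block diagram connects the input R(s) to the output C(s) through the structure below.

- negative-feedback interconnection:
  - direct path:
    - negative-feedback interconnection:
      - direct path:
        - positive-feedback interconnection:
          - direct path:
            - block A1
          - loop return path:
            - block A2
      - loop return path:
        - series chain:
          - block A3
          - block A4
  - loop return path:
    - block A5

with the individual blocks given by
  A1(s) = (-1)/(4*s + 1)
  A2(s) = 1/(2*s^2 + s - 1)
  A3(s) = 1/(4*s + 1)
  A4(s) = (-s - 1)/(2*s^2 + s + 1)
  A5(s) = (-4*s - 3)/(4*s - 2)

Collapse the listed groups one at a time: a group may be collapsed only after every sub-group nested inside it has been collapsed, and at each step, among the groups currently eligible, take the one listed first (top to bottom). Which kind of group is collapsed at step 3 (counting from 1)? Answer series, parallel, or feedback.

(1) apply the feedback formula to A1, A2
(2) combine A3, A4 in series
(3) feedback reduction of [A1/(1-A1*A2)], (A3*A4)
(4) apply the feedback formula to [[A1/(1-A1*A2)]/(1+[A1/(1-A1*A2)]*(A3*A4))], A5
Step 3: feedback.

Answer: feedback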